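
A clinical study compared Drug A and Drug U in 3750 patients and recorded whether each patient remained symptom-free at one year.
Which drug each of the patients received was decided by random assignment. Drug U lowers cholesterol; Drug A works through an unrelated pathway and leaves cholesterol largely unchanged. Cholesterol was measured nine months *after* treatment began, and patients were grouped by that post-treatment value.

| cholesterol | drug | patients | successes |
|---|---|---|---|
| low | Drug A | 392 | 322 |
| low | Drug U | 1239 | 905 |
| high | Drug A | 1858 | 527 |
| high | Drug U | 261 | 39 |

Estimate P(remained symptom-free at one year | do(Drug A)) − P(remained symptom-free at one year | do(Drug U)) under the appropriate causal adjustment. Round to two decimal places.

The distribution of cholesterol is itself part of what the drug does — it is an intermediate outcome. Holding it fixed would remove that part of the effect; the total effect is the pooled difference.
The causal difference is the pooled difference: 0.377 − 0.629 = -0.252.

-0.25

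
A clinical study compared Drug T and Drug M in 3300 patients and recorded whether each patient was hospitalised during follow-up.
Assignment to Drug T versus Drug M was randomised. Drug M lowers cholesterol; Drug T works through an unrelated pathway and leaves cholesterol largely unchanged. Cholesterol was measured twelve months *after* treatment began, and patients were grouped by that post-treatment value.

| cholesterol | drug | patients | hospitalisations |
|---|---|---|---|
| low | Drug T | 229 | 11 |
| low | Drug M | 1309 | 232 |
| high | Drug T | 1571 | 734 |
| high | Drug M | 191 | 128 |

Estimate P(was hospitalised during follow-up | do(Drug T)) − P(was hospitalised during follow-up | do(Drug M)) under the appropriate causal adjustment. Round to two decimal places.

+0.17

The stratified and pooled comparisons disagree (Drug T wins within each cholesterol; Drug M wins overall), so the answer turns on the causal role of cholesterol.
Cholesterol lies on the pathway drug → cholesterol → outcome, so adjusting for it blocks the indirect effect. For the total causal effect of drug, use the unadjusted pooled rates.
The causal difference is the pooled difference: 0.414 − 0.240 = +0.174.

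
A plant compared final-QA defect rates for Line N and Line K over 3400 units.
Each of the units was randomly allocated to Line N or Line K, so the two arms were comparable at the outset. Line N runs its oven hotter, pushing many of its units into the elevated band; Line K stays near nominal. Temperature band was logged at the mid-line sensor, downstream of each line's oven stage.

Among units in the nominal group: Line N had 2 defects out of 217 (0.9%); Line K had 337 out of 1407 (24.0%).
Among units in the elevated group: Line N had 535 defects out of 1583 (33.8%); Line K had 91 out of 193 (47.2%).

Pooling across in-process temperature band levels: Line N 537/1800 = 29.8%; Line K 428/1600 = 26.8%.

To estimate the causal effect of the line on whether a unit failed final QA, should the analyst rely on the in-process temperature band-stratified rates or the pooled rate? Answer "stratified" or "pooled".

In-process temperature band lies on the pathway line → in-process temperature band → outcome, so adjusting for it blocks the indirect effect. For the total causal effect of line, use the unadjusted pooled rates.
Pooled: Line N 29.8% vs Line K 26.8%; Line K is lower overall.

pooled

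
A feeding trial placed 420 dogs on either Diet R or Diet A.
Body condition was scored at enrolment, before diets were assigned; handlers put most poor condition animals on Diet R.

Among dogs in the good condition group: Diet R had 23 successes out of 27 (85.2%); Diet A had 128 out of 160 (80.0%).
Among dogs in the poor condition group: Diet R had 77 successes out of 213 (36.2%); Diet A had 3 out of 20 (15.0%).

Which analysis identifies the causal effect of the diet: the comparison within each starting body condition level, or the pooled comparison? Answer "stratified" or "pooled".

The starting body condition-specific comparison favours Diet R throughout, but the pooled figures favour Diet A. The question is whether to condition on starting body condition.
Nothing the diet does changes starting body condition; the imbalance is an allocation artefact. With starting body condition also predicting the outcome, the pooled figure is confounded, and the within-stratum comparison is the causal one.
Within each level — good condition: 85.2% vs 80.0%; poor condition: 36.2% vs 15.0% — Diet R is higher every time.

stratified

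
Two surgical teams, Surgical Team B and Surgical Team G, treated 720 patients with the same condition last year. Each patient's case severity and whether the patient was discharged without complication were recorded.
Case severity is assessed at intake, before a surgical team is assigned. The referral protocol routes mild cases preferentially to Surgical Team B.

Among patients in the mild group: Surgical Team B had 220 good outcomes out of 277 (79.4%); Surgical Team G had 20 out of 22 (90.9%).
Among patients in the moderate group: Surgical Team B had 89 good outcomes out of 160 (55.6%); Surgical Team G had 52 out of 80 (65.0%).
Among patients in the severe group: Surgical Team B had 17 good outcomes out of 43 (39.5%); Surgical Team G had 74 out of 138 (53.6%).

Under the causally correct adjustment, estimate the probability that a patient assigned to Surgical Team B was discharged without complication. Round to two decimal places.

0.61

The stratified and pooled comparisons disagree (Surgical Team G wins within each case severity; Surgical Team B wins overall), so the answer turns on the causal role of case severity.
Case severity satisfies the back-door criterion: it is not a descendant of the surgical team, and it blocks the spurious path from surgical team to outcome. Adjusting for it (i.e., using the within-case severity rates) gives the causal effect.
Standardising Surgical Team B to the population case severity mix: 0.415·220/277 + 0.333·89/160 + 0.251·17/43 = 0.615.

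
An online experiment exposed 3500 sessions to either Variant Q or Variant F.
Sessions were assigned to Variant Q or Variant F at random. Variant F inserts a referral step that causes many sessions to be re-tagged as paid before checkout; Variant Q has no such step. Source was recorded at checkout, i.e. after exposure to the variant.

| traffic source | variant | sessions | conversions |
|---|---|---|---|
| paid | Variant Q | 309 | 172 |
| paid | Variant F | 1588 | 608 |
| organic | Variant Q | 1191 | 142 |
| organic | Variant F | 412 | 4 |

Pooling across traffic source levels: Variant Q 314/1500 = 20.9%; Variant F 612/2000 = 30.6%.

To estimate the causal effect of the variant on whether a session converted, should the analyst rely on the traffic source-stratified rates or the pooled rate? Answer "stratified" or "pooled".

The traffic source-specific comparison favours Variant Q throughout, but the pooled figures favour Variant F. The question is whether to condition on traffic source.
Because the variant influences traffic source, traffic source is a post-treatment mediator, not a confounder. Stratifying on it would bias the estimate; the causal effect is the crude pooled difference.
Pooled: Variant Q 20.9% vs Variant F 30.6%; Variant F is higher overall.

pooled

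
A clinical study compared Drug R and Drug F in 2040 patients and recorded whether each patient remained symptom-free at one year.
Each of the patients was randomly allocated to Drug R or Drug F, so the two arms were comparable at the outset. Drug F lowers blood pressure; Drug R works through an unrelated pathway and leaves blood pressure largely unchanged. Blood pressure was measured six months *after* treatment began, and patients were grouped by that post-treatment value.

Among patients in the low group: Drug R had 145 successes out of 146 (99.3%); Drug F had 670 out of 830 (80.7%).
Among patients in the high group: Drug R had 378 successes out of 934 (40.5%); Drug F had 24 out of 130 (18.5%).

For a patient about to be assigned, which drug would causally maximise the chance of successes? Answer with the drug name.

Drug F

Because the drug influences blood pressure, blood pressure is a post-treatment mediator, not a confounder. Stratifying on it would bias the estimate; the causal effect is the crude pooled difference.
Pooled: Drug R 48.4% vs Drug F 72.3%; Drug F is higher overall.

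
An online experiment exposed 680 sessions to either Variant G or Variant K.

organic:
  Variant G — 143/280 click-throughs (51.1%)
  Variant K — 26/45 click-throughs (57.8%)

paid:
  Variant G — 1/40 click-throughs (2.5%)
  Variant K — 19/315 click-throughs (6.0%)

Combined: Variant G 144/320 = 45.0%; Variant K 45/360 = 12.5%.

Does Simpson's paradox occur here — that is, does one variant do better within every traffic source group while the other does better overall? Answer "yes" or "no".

yes

Within each traffic source level (organic 51.1% vs 57.8%; paid 2.5% vs 6.0%), Variant K has the higher rate every time. Pooled: 45.0% vs 12.5% — Variant G has the higher rate overall. The two comparisons disagree.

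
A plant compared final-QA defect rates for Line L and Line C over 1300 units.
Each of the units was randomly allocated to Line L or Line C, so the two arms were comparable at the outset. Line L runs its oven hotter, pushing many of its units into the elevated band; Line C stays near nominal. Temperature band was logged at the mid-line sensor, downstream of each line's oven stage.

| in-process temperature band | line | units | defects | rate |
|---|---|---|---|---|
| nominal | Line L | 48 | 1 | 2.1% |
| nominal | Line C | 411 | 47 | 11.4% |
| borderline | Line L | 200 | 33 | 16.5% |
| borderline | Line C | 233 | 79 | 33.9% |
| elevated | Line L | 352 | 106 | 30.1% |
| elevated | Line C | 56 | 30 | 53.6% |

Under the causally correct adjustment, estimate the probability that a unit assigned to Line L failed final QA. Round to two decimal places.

In-process temperature band is downstream of the line. One should not condition on a consequence of treatment, so the overall rates are the right comparison.
So P(outcome | do(Line L)) is just the pooled rate for Line L: 140/600 = 0.233.

0.23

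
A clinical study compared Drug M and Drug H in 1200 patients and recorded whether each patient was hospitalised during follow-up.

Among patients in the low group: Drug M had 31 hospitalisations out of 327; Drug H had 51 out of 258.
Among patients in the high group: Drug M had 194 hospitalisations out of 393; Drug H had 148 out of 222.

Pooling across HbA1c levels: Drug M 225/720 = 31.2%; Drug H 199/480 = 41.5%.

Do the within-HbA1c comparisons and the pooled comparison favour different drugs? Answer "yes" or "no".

no

Within each HbA1c level (low 9.5% vs 19.8%; high 49.4% vs 66.7%), Drug M has the lower rate every time. Pooled: 31.2% vs 41.5% — Drug M has the lower rate overall. They agree.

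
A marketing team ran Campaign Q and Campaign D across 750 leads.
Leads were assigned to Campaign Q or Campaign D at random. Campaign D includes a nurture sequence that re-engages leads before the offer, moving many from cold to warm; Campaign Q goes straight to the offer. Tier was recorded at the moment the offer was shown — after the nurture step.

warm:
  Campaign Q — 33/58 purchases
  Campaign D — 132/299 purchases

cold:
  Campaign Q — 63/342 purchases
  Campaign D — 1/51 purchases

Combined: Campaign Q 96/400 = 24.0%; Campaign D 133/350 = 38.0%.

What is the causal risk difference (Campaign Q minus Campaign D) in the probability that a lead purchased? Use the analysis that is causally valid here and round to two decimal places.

-0.14

Because the campaign influences engagement tier, engagement tier is a post-treatment mediator, not a confounder. Stratifying on it would bias the estimate; the causal effect is the crude pooled difference.
The causal difference is the pooled difference: 0.240 − 0.380 = -0.140.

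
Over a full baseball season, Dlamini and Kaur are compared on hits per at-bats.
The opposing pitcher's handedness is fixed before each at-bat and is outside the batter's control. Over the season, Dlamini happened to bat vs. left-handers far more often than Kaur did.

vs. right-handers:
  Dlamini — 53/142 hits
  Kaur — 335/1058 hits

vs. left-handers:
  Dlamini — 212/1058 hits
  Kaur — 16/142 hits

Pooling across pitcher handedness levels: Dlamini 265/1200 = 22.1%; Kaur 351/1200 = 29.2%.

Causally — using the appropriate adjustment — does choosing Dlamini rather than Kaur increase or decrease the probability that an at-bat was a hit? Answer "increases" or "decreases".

increases

Within every pitcher handedness level Dlamini has the higher rate, yet pooled Kaur does — Simpson's reversal.
Pitcher handedness is set before the player has any effect — it is not caused by the player — and it independently drives the outcome. That makes it a confounder, so the causal comparison is within pitcher handedness levels.
Within each level — vs. right-handers: 37.3% vs 31.7%; vs. left-handers: 20.0% vs 11.3% — Dlamini is higher every time.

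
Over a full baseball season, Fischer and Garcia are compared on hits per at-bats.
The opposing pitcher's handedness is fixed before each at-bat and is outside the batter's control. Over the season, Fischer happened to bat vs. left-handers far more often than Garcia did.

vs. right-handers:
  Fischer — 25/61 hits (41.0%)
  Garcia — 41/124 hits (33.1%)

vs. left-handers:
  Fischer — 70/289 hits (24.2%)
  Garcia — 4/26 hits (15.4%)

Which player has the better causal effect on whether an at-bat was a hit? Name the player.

Fischer is higher inside every pitcher handedness stratum but Garcia is higher in aggregate. Whether to stratify depends on how pitcher handedness relates to the player.
Pitcher handedness is set before the player has any effect — it is not caused by the player — and it independently drives the outcome. That makes it a confounder, so the causal comparison is within pitcher handedness levels.
Within each level — vs. right-handers: 41.0% vs 33.1%; vs. left-handers: 24.2% vs 15.4% — Fischer is higher every time.

Fischer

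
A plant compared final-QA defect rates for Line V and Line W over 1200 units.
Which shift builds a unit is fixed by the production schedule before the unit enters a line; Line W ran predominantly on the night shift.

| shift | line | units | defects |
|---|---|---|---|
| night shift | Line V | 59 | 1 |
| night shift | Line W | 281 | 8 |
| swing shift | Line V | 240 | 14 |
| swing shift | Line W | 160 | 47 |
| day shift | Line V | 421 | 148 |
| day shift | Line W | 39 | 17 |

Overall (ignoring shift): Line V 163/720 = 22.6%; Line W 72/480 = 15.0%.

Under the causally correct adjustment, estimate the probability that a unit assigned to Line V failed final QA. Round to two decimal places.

The shift-specific comparison favours Line V throughout, but the pooled figures favour Line W. The question is whether to condition on shift.
Here shift is a common cause — it drives both which line a case falls under and the outcome. The crude comparison mixes populations; the stratum-specific rates are the causally relevant ones.
Standardising Line V to the population shift mix: 0.283·1/59 + 0.333·14/240 + 0.383·148/421 = 0.159.

0.16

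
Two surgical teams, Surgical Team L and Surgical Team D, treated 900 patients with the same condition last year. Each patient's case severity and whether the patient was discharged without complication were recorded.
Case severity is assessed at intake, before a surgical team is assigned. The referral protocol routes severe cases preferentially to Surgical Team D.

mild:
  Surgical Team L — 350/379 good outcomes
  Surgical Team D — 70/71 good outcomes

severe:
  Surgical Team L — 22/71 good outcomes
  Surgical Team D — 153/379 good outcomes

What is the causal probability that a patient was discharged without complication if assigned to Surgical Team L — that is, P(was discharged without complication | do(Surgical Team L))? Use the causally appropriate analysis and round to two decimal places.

The case severity-specific comparison favours Surgical Team D throughout, but the pooled figures favour Surgical Team L. The question is whether to condition on case severity.
The imbalance in case severity arose from how patients were allocated, not from anything the surgical team did; and case severity independently affects the outcome. The pooled gap is confounded — condition on case severity.
Standardising Surgical Team L to the population case severity mix: 0.500·350/379 + 0.500·22/71 = 0.617.

0.62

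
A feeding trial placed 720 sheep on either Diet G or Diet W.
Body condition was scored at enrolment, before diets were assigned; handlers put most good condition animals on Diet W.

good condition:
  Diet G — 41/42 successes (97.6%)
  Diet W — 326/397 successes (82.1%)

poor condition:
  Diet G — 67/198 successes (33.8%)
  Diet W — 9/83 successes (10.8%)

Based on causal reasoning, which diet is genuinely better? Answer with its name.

Diet G

Diet G is higher inside every starting body condition stratum but Diet W is higher in aggregate. Whether to stratify depends on how starting body condition relates to the diet.
Nothing the diet does changes starting body condition; the imbalance is an allocation artefact. With starting body condition also predicting the outcome, the pooled figure is confounded, and the within-stratum comparison is the causal one.
Within each level — good condition: 97.6% vs 82.1%; poor condition: 33.8% vs 10.8% — Diet G is higher every time.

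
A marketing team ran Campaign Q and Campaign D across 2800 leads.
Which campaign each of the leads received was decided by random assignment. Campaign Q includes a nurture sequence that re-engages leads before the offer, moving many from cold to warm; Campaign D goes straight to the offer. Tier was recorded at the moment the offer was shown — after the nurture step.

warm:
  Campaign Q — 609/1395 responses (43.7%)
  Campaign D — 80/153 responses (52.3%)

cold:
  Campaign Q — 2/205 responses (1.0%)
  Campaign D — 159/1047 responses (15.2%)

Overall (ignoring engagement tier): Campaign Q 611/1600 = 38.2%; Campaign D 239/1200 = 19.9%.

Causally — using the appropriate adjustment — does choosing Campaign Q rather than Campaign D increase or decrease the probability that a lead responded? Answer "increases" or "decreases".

increases

Stratifying would compare campaigns among leads the campaigns themselves sorted into engagement tier groups — a form of selection on an intermediate. The unconditioned pooled rates give the total causal effect.
Pooled: Campaign Q 38.2% vs Campaign D 19.9%; Campaign Q is higher overall.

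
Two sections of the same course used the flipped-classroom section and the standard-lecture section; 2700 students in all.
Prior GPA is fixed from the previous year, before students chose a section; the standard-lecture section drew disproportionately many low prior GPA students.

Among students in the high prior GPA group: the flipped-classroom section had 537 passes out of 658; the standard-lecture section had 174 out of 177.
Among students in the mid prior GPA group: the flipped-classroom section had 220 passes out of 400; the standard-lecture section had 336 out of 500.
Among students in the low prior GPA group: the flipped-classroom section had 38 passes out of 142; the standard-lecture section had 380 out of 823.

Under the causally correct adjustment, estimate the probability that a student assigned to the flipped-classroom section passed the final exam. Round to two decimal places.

0.53

Nothing the teaching method does changes prior GPA band; the imbalance is an allocation artefact. With prior GPA band also predicting the outcome, the pooled figure is confounded, and the within-stratum comparison is the causal one.
Standardising the flipped-classroom section to the population prior GPA band mix: 0.309·537/658 + 0.333·220/400 + 0.357·38/142 = 0.531.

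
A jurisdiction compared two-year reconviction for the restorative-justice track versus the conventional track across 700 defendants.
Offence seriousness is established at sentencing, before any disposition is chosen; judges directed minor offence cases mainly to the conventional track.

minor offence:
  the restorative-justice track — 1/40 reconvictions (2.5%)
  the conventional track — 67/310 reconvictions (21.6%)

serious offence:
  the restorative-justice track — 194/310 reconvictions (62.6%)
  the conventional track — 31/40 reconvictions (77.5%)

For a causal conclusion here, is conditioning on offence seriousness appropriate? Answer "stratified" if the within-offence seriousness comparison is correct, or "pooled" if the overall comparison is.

stratified

The offence seriousness-specific comparison favours the restorative-justice track throughout, but the pooled figures favour the conventional track. The question is whether to condition on offence seriousness.
The imbalance in offence seriousness arose from how defendants were allocated, not from anything the disposition did; and offence seriousness independently affects the outcome. The pooled gap is confounded — condition on offence seriousness.
Within each level — minor offence: 2.5% vs 21.6%; serious offence: 62.6% vs 77.5% — the restorative-justice track is lower every time.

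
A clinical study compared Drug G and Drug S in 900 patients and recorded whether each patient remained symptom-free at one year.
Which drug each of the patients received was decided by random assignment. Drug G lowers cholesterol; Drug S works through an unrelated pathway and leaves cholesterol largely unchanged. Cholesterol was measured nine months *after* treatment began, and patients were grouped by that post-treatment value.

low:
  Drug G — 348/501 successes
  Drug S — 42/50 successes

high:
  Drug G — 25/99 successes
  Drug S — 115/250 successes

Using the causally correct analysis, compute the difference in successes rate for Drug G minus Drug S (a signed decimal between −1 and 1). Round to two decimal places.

Cholesterol is downstream of the drug. One should not condition on a consequence of treatment, so the overall rates are the right comparison.
The causal difference is the pooled difference: 0.622 − 0.523 = +0.098.

+0.10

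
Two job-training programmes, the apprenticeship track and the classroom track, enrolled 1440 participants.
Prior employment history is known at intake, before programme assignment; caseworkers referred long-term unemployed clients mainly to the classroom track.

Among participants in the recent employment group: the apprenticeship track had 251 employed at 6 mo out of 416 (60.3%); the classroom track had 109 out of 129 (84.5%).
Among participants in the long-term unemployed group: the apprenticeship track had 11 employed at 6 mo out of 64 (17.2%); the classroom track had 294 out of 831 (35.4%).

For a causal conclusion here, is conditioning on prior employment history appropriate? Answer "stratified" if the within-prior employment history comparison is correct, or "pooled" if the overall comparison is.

Within every prior employment history level the classroom track has the higher rate, yet pooled the apprenticeship track does — Simpson's reversal.
Prior employment history differs across programmes for reasons unrelated to any effect of the programme itself, and it separately predicts the outcome — a classic confounder. We must compare within prior employment history levels.
Within each level — recent employment: 60.3% vs 84.5%; long-term unemployed: 17.2% vs 35.4% — the classroom track is higher every time.

stratified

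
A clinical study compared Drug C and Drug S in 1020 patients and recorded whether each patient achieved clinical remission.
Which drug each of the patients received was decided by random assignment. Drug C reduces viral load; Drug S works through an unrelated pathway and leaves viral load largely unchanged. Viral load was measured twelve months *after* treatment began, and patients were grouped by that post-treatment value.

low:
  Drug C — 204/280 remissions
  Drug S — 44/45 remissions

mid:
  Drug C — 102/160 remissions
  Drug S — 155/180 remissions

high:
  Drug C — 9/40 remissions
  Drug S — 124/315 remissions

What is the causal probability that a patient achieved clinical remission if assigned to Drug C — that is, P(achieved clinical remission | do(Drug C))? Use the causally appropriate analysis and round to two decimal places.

0.66

Drug S is higher inside every viral load stratum but Drug C is higher in aggregate. Whether to stratify depends on how viral load relates to the drug.
Viral load lies on the pathway drug → viral load → outcome, so adjusting for it blocks the indirect effect. For the total causal effect of drug, use the unadjusted pooled rates.
So P(outcome | do(Drug C)) is just the pooled rate for Drug C: 315/480 = 0.656.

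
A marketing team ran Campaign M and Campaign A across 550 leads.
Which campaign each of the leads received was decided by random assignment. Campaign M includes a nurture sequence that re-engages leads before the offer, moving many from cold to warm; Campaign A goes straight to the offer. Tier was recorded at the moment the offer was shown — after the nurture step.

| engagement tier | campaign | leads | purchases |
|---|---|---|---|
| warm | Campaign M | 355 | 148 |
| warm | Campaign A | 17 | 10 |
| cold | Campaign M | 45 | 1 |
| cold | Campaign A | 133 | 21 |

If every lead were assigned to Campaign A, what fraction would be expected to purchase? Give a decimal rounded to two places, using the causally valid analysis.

Campaign A is higher inside every engagement tier stratum but Campaign M is higher in aggregate. Whether to stratify depends on how engagement tier relates to the campaign.
Engagement tier here is a post-treatment variable shaped by the campaign; conditioning on it would introduce bias rather than remove it. The overall comparison is the causal one.
So P(outcome | do(Campaign A)) is just the pooled rate for Campaign A: 31/150 = 0.207.

0.21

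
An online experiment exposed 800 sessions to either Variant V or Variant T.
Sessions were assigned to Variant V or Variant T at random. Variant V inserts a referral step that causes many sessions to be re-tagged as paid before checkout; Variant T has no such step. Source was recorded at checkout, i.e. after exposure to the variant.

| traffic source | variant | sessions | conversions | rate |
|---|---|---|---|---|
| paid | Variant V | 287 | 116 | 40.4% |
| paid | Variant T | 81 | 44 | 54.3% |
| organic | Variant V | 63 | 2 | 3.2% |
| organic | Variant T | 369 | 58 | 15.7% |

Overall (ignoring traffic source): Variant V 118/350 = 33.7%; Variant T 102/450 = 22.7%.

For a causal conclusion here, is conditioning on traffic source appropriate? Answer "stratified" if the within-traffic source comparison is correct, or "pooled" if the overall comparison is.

Traffic source is recorded after the variant and is itself shifted by it — it sits on the causal path from variant to outcome. Conditioning on a mediator would strip out part of the effect we want; the pooled comparison gives the total causal effect.
Pooled: Variant V 33.7% vs Variant T 22.7%; Variant V is higher overall.

pooled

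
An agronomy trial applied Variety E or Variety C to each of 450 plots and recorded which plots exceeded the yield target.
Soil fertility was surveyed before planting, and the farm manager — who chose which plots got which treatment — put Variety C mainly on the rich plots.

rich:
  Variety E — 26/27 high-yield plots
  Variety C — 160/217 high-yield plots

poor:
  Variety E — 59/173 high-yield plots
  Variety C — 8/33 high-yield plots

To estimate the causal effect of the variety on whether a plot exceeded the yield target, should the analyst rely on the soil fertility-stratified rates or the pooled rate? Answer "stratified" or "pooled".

stratified

The stratified and pooled comparisons disagree (Variety E wins within each soil fertility; Variety C wins overall), so the answer turns on the causal role of soil fertility.
Soil fertility is set before the variety has any effect — it is not caused by the variety — and it independently drives the outcome. That makes it a confounder, so the causal comparison is within soil fertility levels.
Within each level — rich: 96.3% vs 73.7%; poor: 34.1% vs 24.2% — Variety E is higher every time.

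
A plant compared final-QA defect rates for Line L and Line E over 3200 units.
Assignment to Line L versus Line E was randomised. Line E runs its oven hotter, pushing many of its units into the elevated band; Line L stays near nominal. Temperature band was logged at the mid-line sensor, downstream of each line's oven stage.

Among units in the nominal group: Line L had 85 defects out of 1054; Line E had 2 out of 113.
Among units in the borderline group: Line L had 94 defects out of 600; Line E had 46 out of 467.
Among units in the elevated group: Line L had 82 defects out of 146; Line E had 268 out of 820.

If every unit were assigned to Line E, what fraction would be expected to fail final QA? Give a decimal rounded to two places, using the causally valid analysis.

0.23

The stratified and pooled comparisons disagree (Line E wins within each in-process temperature band; Line L wins overall), so the answer turns on the causal role of in-process temperature band.
In-process temperature band lies on the pathway line → in-process temperature band → outcome, so adjusting for it blocks the indirect effect. For the total causal effect of line, use the unadjusted pooled rates.
So P(outcome | do(Line E)) is just the pooled rate for Line E: 316/1400 = 0.226.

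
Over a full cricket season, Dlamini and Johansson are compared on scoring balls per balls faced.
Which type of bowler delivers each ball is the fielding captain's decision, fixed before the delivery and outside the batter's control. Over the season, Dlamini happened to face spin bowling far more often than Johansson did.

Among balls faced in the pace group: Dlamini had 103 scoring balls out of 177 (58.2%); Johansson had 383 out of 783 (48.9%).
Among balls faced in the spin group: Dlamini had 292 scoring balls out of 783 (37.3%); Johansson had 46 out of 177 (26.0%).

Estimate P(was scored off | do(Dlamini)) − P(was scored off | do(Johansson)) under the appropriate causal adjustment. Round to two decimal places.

Bowling type differs across players for reasons unrelated to any effect of the player itself, and it separately predicts the outcome — a classic confounder. We must compare within bowling type levels.
Adjusting over the population distribution of bowling type: 0.500·(0.582−0.489) + 0.500·(0.373−0.260) = +0.103.

+0.10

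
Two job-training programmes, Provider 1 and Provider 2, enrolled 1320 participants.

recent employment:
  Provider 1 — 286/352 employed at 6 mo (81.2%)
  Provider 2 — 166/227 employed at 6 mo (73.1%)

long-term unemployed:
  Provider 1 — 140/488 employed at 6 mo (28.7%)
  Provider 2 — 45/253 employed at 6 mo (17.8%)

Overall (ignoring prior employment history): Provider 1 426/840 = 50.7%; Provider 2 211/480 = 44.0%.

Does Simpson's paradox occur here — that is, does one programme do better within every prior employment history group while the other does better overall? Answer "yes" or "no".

no

Within each prior employment history level (recent employment 81.2% vs 73.1%; long-term unemployed 28.7% vs 17.8%), Provider 1 has the higher rate every time. Pooled: 50.7% vs 44.0% — Provider 1 has the higher rate overall. They agree.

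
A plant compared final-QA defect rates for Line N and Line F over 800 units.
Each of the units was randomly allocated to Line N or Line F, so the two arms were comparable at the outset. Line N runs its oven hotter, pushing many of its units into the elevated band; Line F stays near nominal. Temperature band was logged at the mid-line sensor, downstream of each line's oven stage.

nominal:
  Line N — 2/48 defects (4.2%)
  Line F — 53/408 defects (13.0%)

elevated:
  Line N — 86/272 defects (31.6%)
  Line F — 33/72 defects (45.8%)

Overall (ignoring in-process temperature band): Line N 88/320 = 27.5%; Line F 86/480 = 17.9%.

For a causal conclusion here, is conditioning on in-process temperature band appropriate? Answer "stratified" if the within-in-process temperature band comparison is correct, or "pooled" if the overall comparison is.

The stratified and pooled comparisons disagree (Line N wins within each in-process temperature band; Line F wins overall), so the answer turns on the causal role of in-process temperature band.
Because the line influences in-process temperature band, in-process temperature band is a post-treatment mediator, not a confounder. Stratifying on it would bias the estimate; the causal effect is the crude pooled difference.
Pooled: Line N 27.5% vs Line F 17.9%; Line F is lower overall.

pooled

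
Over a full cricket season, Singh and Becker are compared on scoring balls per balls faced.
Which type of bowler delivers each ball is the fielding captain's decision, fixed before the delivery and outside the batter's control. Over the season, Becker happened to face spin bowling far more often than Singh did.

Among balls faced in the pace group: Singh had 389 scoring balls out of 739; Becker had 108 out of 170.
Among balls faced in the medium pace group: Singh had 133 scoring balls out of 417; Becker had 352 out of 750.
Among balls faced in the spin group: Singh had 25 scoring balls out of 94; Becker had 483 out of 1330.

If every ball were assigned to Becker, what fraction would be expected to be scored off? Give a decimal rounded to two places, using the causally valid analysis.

0.47

The bowling type-specific comparison favours Becker throughout, but the pooled figures favour Singh. The question is whether to condition on bowling type.
Bowling type differs across players for reasons unrelated to any effect of the player itself, and it separately predicts the outcome — a classic confounder. We must compare within bowling type levels.
Standardising Becker to the population bowling type mix: 0.260·108/170 + 0.333·352/750 + 0.407·483/1330 = 0.469.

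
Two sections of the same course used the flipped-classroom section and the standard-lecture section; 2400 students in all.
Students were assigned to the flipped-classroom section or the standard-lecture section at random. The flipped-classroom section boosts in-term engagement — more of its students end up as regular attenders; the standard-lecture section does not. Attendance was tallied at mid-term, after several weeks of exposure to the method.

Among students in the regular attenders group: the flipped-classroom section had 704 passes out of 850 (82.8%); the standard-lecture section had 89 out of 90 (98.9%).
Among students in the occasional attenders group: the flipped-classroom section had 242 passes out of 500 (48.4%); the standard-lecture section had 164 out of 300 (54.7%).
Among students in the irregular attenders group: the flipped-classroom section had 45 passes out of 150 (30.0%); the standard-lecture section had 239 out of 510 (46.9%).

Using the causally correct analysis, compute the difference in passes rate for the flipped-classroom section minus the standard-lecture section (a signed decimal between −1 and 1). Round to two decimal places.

+0.11

The distribution of mid-term attendance is itself part of what the teaching method does — it is an intermediate outcome. Holding it fixed would remove that part of the effect; the total effect is the pooled difference.
The causal difference is the pooled difference: 0.661 − 0.547 = +0.114.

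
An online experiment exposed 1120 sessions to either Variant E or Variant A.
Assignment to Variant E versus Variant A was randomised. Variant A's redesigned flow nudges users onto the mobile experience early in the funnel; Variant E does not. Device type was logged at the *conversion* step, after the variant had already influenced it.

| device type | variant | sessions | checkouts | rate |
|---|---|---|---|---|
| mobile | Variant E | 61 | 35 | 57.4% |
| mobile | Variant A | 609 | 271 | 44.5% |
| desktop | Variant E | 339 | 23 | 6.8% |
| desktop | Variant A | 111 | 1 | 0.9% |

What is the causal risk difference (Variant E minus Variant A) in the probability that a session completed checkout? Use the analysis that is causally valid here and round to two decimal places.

-0.23

Within every device type level Variant E has the higher rate, yet pooled Variant A does — Simpson's reversal.
Device type is recorded after the variant and is itself shifted by it — it sits on the causal path from variant to outcome. Conditioning on a mediator would strip out part of the effect we want; the pooled comparison gives the total causal effect.
The causal difference is the pooled difference: 0.145 − 0.378 = -0.233.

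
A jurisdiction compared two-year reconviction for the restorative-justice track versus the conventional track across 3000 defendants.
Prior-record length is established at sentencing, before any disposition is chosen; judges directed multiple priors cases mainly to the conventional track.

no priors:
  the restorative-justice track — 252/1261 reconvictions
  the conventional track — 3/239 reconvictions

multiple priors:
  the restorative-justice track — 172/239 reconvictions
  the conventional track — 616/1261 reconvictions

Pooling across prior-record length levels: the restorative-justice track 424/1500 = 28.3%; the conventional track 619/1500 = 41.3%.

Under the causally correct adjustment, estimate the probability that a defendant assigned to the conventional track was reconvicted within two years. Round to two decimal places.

The imbalance in prior-record length arose from how defendants were allocated, not from anything the disposition did; and prior-record length independently affects the outcome. The pooled gap is confounded — condition on prior-record length.
Standardising the conventional track to the population prior-record length mix: 0.500·3/239 + 0.500·616/1261 = 0.251.

0.25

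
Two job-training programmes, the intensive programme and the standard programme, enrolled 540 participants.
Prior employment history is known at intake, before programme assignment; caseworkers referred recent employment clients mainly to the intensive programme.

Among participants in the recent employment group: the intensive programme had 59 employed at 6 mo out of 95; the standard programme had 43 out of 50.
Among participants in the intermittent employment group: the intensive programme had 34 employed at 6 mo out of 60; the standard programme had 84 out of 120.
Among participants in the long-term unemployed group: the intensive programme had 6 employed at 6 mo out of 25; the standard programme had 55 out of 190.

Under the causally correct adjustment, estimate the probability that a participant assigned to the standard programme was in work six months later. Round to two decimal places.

the standard programme is higher inside every prior employment history stratum but the intensive programme is higher in aggregate. Whether to stratify depends on how prior employment history relates to the programme.
Prior employment history differs across programmes for reasons unrelated to any effect of the programme itself, and it separately predicts the outcome — a classic confounder. We must compare within prior employment history levels.
Standardising the standard programme to the population prior employment history mix: 0.269·43/50 + 0.333·84/120 + 0.398·55/190 = 0.580.

0.58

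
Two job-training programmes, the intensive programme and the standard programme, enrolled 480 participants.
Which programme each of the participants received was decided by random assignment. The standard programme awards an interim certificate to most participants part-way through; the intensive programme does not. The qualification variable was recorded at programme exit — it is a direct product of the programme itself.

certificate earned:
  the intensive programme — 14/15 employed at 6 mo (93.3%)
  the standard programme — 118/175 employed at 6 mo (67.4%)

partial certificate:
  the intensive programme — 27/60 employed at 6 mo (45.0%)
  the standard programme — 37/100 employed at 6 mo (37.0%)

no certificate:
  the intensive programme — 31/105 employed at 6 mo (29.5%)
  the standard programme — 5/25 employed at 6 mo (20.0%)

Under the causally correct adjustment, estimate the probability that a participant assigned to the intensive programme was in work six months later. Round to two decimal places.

Within every qualification attained during the programme level the intensive programme has the higher rate, yet pooled the standard programme does — Simpson's reversal.
Qualification attained during the programme is recorded after the programme and is itself shifted by it — it sits on the causal path from programme to outcome. Conditioning on a mediator would strip out part of the effect we want; the pooled comparison gives the total causal effect.
So P(outcome | do(the intensive programme)) is just the pooled rate for the intensive programme: 72/180 = 0.400.

0.40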